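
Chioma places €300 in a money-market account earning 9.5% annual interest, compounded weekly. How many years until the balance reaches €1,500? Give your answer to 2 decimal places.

(1 + 0.00182692)^(52t) = 1,500/300 = 5.
52t·ln(1 + 0.00182692) = ln(5); 52t = 1.6094/0.00182526 ≈ 881.7600.
t ≈ 16.9569 years.

16.96 years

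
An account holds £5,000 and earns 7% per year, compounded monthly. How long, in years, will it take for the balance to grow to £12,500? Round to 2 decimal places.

13.13 years

We need (1 + 0.00583333)^(12t) = 2.5, so 12t = ln 2.5 / ln 1.005833 ≈ 157.5361.
t ≈ 157.5361/12 = 13.1280 years.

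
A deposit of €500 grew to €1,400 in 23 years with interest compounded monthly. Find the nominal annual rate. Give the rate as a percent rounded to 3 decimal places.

(1 + r/12)^276 = 1,400/500 = 2.8.
1 + r/12 = 2.8^(1/276) ≈ 1.003737, so r/12 ≈ 0.00373747.
r ≈ 12·0.00373747 = 4.48497%.

4.485%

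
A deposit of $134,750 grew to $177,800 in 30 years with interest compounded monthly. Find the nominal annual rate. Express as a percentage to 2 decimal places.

The 360-period growth factor is 177,800/134,750 = 1.31948.
r/12 = 1.31948^(1/360) − 1 ≈ 0.000770402, so r ≈ 12·0.000770402 = 0.92448%.

0.92%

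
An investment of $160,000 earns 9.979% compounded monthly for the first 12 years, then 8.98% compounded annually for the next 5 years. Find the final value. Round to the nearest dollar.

$810,518

Phase 1: 160,000·(1 + 0.09979/12)^144 ≈ 527,264.4500.
Phase 2: 527,264.4500·(1 + 0.0898)^5 ≈ 810,517.7096.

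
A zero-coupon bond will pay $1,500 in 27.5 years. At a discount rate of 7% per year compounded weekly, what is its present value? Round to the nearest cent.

Growth factor = (1 + 0.07/52)^1430 ≈ 6.846280339.
P = 1,500/6.846280339 ≈ 219.0971.

$219.10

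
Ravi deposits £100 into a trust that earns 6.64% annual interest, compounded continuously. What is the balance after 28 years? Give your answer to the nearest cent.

A = P·e^(rt) = 100·e^(0.0664·28) = 100·e^1.8592.
e^1.8592 ≈ 6.41859984, so A ≈ 641.8600.

£641.86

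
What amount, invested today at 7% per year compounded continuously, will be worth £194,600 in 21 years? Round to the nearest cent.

£44,743.50

P = A·e^(−rt) = 194,600·e^(−1.47).
e^(−1.47) ≈ 0.229925485187, so P ≈ 44,743.4994.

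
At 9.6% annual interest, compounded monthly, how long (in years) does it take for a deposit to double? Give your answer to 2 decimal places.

7.25 years

(1 + 0.008)^(12t) = 2.
12t = ln 2 / ln(1 + 0.008) ≈ 0.69315/0.00796817 ≈ 86.9895.
t ≈ 7.2491.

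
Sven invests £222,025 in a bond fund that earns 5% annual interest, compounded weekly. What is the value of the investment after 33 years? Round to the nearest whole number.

£1,155,164

Periodic rate = 5%/52 = 0.000961538; periods = 52·33 = 1716.
A = 222,025·(1 + 0.05/52)^1716 ≈ 222,025·5.202853571953 ≈ 1,155,163.5643.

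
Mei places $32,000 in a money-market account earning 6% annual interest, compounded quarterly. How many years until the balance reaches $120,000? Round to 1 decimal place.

22.2 years

(1 + 0.015)^(4t) = 120,000/32,000 = 3.75.
4t·ln(1 + 0.015) = ln(3.75); 4t = 1.3218/0.0148886 ≈ 88.7763.
t ≈ 22.1941 years.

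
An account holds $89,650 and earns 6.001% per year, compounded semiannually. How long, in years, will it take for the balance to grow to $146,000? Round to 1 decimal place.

8.2 years

We need (1 + 0.030005)^(2t) = 1.6286, so 2t = ln 1.6286 / ln 1.030005 ≈ 16.4964.
t ≈ 16.4964/2 = 8.2482 years.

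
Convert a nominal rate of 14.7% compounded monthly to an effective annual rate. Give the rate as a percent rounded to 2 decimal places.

15.73%

EAR = (1 + 14.7%/12)^12 − 1 = (1 + 0.01225)^12 − 1.
(1 + 0.01225)^12 ≈ 1.15732, so EAR ≈ 15.73199%.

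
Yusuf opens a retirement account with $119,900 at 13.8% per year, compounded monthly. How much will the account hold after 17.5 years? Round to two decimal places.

Growth factor = (1 + 0.0115)^210 ≈ 11.0366251523.
A ≈ 119,900 × 11.0366251523 ≈ 1,323,291.3558.

$1,323,291.36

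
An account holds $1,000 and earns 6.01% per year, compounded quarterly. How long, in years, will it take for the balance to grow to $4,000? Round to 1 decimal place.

23.2 years

We need (1 + 0.015025)^(4t) = 4, so 4t = ln 4 / ln 1.015025 ≈ 92.9573.
t ≈ 92.9573/4 = 23.2393 years.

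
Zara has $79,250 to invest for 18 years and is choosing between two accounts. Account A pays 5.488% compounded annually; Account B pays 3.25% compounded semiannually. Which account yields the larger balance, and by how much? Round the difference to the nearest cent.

Account A growth factor: (1 + 0.05488)^18 ≈ 2.61610427923; balance ≈ 207,326.2641.
Account B growth factor: (1 + 0.01625)^36 ≈ 1.78657029872; balance ≈ 141,585.6962.
Account A is larger by 65,740.5680.

Account A, by $65,740.57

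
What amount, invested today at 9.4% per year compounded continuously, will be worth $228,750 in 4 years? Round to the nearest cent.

$157,060.28

P = A·e^(−rt) = 228,750·e^(−0.376).
e^(−0.376) ≈ 0.686602333042, so P ≈ 157,060.2837.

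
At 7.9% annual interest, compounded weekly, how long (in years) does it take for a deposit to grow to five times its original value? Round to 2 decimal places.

(1 + 0.00151923)^(52t) = 5.
52t = ln 5 / ln(1 + 0.00151923) ≈ 1.6094/0.00151808 ≈ 1060.1814.
t ≈ 20.3881.

20.39 years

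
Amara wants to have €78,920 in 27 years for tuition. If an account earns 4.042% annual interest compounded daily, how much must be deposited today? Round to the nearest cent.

Periodic rate = 4.042%/365 = 0.00011074; 9855 periods.
P = 78,920/(1 + 0.04042/365)^9855 ≈ 78,920/2.9780823216 ≈ 26,500.2748.

€26,500.27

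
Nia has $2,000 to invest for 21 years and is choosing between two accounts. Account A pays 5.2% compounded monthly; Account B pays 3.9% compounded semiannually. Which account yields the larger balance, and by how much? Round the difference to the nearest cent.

A: (1 + 0.052/12)^252 ≈ 2.973205944, so 2,000 × 2.973205944 ≈ 5,946.4119.
B: (1 + 0.0195)^42 ≈ 2.250420445, so 2,000 × 2.250420445 ≈ 4,500.8409.
Difference ≈ 1,445.5710 in favor of A.

Account A, by $1,445.57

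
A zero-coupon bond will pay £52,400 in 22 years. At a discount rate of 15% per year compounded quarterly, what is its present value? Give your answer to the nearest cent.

£2,052.95

Growth factor = (1 + 0.0375)^88 ≈ 25.524266696.
P = 52,400/25.524266696 ≈ 2,052.9483.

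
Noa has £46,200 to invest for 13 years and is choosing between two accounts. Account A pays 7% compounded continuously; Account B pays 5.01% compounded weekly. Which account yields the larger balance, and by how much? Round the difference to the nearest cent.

Account A growth factor: e^(0.07·13) = e^0.91 ≈ 2.48432253338; balance ≈ 114,775.7010.
Account B growth factor: (1 + 0.0501/52)^676 ≈ 1.9174313468; balance ≈ 88,585.3282.
Account A is larger by 26,190.3728.

Account A, by £26,190.37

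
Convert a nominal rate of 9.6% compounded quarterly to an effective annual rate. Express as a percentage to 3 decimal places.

9.951%

EAR = (1 + 9.6%/4)^4 − 1 = (1 + 0.024)^4 − 1.
(1 + 0.024)^4 ≈ 1.099512, so EAR ≈ 9.95116%.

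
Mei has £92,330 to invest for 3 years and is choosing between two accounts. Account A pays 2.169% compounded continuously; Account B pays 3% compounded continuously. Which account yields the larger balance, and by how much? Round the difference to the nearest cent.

Account B, by £2,487.42

A: e^(0.02169·3) = e^0.06507 ≈ 1.0672337281, so 92,330 × 1.0672337281 ≈ 98,537.6901.
B: e^(0.03·3) = e^0.09 ≈ 1.09417428371, so 92,330 × 1.09417428371 ≈ 101,025.1116.
Difference ≈ 2,487.4215 in favor of B.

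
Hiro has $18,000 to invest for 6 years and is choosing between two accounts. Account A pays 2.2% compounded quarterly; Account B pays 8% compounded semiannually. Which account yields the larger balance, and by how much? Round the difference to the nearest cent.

Account B, by $8,286.06

Account A growth factor: (1 + 0.0055)^24 ≈ 1.1406956841; balance ≈ 20,532.5223.
Account B growth factor: (1 + 0.04)^12 ≈ 1.6010322186; balance ≈ 28,818.5799.
Account B is larger by 8,286.0576.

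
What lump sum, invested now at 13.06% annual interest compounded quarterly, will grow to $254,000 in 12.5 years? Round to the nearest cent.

$50,953.76

Growth factor = (1 + 0.03265)^50 ≈ 4.98491168733.
P = 254,000/4.98491168733 ≈ 50,953.7613.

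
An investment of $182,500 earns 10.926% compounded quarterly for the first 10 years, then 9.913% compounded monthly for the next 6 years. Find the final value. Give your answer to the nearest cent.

Phase 1: 182,500·(1 + 0.027315)^40 ≈ 536,300.3044.
Phase 2: 536,300.3044·(1 + 0.09913/12)^72 ≈ 969,742.9445.

$969,742.94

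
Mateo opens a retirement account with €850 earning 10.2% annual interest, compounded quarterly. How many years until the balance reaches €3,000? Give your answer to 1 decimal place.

We need (1 + 0.0255)^(4t) = 3.5294, so 4t = ln 3.5294 / ln 1.0255 ≈ 50.0840.
t ≈ 50.0840/4 = 12.5210 years.

12.5 years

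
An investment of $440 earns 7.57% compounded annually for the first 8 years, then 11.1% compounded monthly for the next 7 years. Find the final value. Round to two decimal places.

$1,709.53

After 8 years at 7.57%: 440 × 1.792789702 ≈ 788.8275.
Then 7 years at 11.1%: 788.8275 × 2.167183467 ≈ 1,709.5338.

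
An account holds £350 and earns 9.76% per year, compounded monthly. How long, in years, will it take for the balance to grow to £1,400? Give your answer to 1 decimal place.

(1 + 0.00813333)^(12t) = 1,400/350 = 4.
12t·ln(1 + 0.00813333) = ln(4); 12t = 1.3863/0.00810044 ≈ 171.1382.
t ≈ 14.2615 years.

14.3 years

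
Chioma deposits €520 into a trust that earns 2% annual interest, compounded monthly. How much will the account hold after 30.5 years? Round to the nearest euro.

€957

Growth factor = (1 + 0.02/12)^366 ≈ 1.83949712.
A ≈ 520 × 1.83949712 ≈ 956.5385.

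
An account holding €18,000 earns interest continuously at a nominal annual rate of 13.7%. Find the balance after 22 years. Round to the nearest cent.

€366,636.82

A = P·e^(rt) = 18,000·e^(0.137·22) = 18,000·e^3.014.
e^3.014 ≈ 20.3687120408, so A ≈ 366,636.8167.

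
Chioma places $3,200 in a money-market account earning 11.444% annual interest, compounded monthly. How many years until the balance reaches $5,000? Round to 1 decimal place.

We need (1 + 0.00953667)^(12t) = 1.5625, so 12t = ln 1.5625 / ln 1.009537 ≈ 47.0198.
t ≈ 47.0198/12 = 3.9183 years.

3.9 years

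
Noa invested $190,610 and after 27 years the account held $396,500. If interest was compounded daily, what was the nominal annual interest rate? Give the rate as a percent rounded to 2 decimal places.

2.71%

(1 + r/365)^9855 = 396,500/190,610 = 2.08016.
1 + r/365 = 2.08016^(1/9855) ≈ 1.000074, so r/365 ≈ 0.0000743251.
r ≈ 365·0.0000743251 = 2.71287%.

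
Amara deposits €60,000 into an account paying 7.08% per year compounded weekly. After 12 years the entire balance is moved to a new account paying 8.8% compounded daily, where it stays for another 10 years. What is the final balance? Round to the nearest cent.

€338,072.59

Phase 1: 60,000·(1 + 0.0708/52)^624 ≈ 140,241.6078.
Phase 2: 140,241.6078·(1 + 0.088/365)^3650 ≈ 338,072.5914.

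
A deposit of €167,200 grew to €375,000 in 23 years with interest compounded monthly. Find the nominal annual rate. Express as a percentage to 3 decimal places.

(1 + r/12)^276 = 375,000/167,200 = 2.24282.
1 + r/12 = 2.24282^(1/276) ≈ 1.002931, so r/12 ≈ 0.00293086.
r ≈ 12·0.00293086 = 3.51704%.

3.517%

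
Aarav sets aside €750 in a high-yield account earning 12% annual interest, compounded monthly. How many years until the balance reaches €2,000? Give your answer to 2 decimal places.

8.21 years

(1 + 0.01)^(12t) = 2,000/750 = 2.6667.
12t·ln(1 + 0.01) = ln(2.6667); 12t = 0.98083/0.00995033 ≈ 98.5725.
t ≈ 8.2144 years.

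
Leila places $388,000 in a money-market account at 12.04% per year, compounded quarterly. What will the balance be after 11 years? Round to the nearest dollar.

$1,430,622

Periodic rate = 12.04%/4 = 0.0301; periods = 4·11 = 44.
A = 388,000·(1 + 0.0301)^44 ≈ 388,000·3.687168929963 ≈ 1,430,621.5448.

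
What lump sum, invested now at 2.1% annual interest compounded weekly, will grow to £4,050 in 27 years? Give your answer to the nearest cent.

Periodic rate = 2.1%/52 = 0.000403846; 1404 periods.
P = 4,050/(1 + 0.021/52)^1404 ≈ 4,050/1.762768422 ≈ 2,297.5224.

£2,297.52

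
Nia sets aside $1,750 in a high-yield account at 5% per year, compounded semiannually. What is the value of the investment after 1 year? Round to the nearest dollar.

$1,839

Growth factor = (1 + 0.025)^2 ≈ 1.050625.
A ≈ 1,750 × 1.050625 ≈ 1,838.5937.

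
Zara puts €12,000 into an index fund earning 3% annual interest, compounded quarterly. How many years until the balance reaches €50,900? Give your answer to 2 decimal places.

We need (1 + 0.0075)^(4t) = 4.2417, so 4t = ln 4.2417 / ln 1.0075 ≈ 193.3824.
t ≈ 193.3824/4 = 48.3456 years.

48.35 years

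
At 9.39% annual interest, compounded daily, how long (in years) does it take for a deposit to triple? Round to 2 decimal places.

(1 + 0.00025726)^(365t) = 3.
365t = ln 3 / ln(1 + 0.00025726) ≈ 1.0986/0.000257227 ≈ 4270.9804.
t ≈ 11.7013.

11.70 years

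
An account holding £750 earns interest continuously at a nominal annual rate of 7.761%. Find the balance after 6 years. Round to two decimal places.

A = P·e^(rt) = 750·e^(0.07761·6) = 750·e^0.46566.
e^0.46566 ≈ 1.593065265, so A ≈ 1,194.7989.

£1,194.80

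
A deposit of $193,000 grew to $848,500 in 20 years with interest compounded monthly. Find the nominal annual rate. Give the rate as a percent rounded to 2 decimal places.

7.43%

The 240-period growth factor is 848,500/193,000 = 4.39637.
r/12 = 4.39637^(1/240) − 1 ≈ 0.00618899, so r ≈ 12·0.00618899 = 7.42679%.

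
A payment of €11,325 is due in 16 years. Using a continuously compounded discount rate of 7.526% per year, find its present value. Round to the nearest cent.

P = A·e^(−rt) = 11,325·e^(−1.20416).
e^(−1.20416) ≈ 0.29994384655, so P ≈ 3,396.8641.

€3,396.86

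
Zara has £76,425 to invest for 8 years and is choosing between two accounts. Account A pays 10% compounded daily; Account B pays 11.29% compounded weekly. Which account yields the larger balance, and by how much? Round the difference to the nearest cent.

Account B, by £18,324.78

A: (1 + 0.1/365)^2920 ≈ 2.22529709149, so 76,425 × 2.22529709149 ≈ 170,068.3302.
B: (1 + 0.1129/52)^416 ≈ 2.46507177278, so 76,425 × 2.46507177278 ≈ 188,393.1102.
Difference ≈ 18,324.7800 in favor of B.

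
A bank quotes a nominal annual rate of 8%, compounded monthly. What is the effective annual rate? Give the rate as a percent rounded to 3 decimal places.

8.300%

One year is 12 periods at 0.00666667 each: (1 + 0.00666667)^12 ≈ 1.083.
EAR = 1.083 − 1 ≈ 8.29995%.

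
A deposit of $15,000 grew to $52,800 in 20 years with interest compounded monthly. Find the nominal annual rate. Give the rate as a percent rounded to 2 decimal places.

6.31%

The 240-period growth factor is 52,800/15,000 = 3.52.
r/12 = 3.52^(1/240) − 1 ≈ 0.00525736, so r ≈ 12·0.00525736 = 6.30883%.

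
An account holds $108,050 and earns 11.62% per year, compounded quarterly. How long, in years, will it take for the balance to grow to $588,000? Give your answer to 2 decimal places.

14.79 years

We need (1 + 0.02905)^(4t) = 5.4419, so 4t = ln 5.4419 / ln 1.02905 ≈ 59.1609.
t ≈ 59.1609/4 = 14.7902 years.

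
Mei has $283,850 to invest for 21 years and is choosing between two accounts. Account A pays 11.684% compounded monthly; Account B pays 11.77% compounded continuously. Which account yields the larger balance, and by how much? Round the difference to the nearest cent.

Account B, by $99,113.32

Account A growth factor: (1 + 0.11684/12)^252 ≈ 11.49338713198; balance ≈ 3,262,397.9374.
Account B growth factor: e^(0.1177·21) = e^2.4717 ≈ 11.84256210441; balance ≈ 3,361,511.2533.
Account B is larger by 99,113.3159.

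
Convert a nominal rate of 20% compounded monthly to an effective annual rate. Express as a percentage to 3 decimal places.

EAR = (1 + 20%/12)^12 − 1 = (1 + 0.0166667)^12 − 1.
(1 + 0.0166667)^12 ≈ 1.219391, so EAR ≈ 21.93911%.

21.939%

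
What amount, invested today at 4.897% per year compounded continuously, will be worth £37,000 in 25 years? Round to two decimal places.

P = A·e^(−rt) = 37,000·e^(−1.22425).
e^(−1.22425) ≈ 0.29397810124, so P ≈ 10,877.1897.

£10,877.19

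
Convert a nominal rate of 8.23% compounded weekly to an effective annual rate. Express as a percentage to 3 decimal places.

One year is 52 periods at 0.00158269 each: (1 + 0.00158269)^52 ≈ 1.085711.
EAR = 1.085711 − 1 ≈ 8.57109%.

8.571%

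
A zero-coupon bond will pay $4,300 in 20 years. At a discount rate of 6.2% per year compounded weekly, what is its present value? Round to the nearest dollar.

Growth factor = (1 + 0.062/52)^1040 ≈ 3.45306194.
P = 4,300/3.45306194 ≈ 1,245.2716.

$1,245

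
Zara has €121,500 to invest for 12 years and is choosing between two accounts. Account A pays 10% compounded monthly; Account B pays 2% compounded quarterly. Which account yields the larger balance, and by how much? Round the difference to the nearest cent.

Account A, by €247,028.92

Account A growth factor: (1 + 0.1/12)^144 ≈ 3.30364896752; balance ≈ 401,393.3496.
Account B growth factor: (1 + 0.005)^48 ≈ 1.2704891611; balance ≈ 154,364.4331.
Account A is larger by 247,028.9165.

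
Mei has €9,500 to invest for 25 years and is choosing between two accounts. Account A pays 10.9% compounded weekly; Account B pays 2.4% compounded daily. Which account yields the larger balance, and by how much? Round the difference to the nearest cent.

Account A growth factor: (1 + 0.109/52)^1300 ≈ 15.2129642454; balance ≈ 144,523.1603.
Account B growth factor: (1 + 0.024/365)^9125 ≈ 1.8220828592; balance ≈ 17,309.7872.
Account A is larger by 127,213.3732.

Account A, by €127,213.37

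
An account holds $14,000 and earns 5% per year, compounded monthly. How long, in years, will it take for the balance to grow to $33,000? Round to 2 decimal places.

17.18 years

We need (1 + 0.00416667)^(12t) = 2.3571, so 12t = ln 2.3571 / ln 1.004167 ≈ 206.2165.
t ≈ 206.2165/12 = 17.1847 years.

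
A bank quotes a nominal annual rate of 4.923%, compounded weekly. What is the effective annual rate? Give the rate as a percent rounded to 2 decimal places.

One year is 52 periods at 0.000946731 each: (1 + 0.000946731)^52 ≈ 1.050437.
EAR = 1.050437 − 1 ≈ 5.04375%.

5.04%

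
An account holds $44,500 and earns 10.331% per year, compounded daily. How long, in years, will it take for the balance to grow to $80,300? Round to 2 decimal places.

We need (1 + 0.000283041)^(365t) = 1.8045, so 365t = ln 1.8045 / ln 1.000283 ≈ 2085.7889.
t ≈ 2085.7889/365 = 5.7145 years.

5.71 years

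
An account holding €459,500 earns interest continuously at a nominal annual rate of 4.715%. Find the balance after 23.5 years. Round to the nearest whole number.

A = P·e^(rt) = 459,500·e^(0.04715·23.5) = 459,500·e^1.108025.
e^1.108025 ≈ 3.02837145066, so A ≈ 1,391,536.6816.

€1,391,537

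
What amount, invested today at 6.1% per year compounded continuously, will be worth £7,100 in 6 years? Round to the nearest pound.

£4,924

P = A·e^(−rt) = 7,100·e^(−0.366).
e^(−0.366) ≈ 0.6935028012, so P ≈ 4,923.8699.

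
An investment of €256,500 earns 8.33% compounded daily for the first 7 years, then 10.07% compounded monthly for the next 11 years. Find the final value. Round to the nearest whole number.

€1,384,702

Phase 1: 256,500·(1 + 0.0833/365)^2555 ≈ 459,510.6585.
Phase 2: 459,510.6585·(1 + 0.1007/12)^132 ≈ 1,384,702.0259.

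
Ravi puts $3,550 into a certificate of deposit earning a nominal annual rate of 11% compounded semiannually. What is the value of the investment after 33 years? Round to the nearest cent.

$121,587.99

Periodic rate = 11%/2 = 0.055; periods = 2·33 = 66.
A = 3,550·(1 + 0.055)^66 ≈ 3,550·34.2501387998 ≈ 121,587.9927.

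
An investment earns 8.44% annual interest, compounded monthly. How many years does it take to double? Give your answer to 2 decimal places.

(1 + 0.00703333)^(12t) = 2.
12t = ln 2 / ln(1 + 0.00703333) ≈ 0.69315/0.00700871 ≈ 98.8979.
t ≈ 8.2415.

8.24 years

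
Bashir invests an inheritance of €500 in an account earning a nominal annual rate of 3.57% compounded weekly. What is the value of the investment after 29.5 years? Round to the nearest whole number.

Periodic rate = 3.57%/52 = 0.000686538; periods = 52·29.5 = 1534.
A = 500·(1 + 0.0357/52)^1534 ≈ 500·2.865631233 ≈ 1,432.8156.

€1,433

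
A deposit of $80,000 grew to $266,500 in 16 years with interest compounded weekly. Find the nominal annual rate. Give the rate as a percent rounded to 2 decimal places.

The 832-period growth factor is 266,500/80,000 = 3.33125.
r/52 = 3.33125^(1/832) − 1 ≈ 0.00144738, so r ≈ 52·0.00144738 = 7.52636%.

7.53%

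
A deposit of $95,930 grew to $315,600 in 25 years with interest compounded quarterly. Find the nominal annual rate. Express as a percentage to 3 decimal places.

The 100-period growth factor is 315,600/95,930 = 3.2899.
r/4 = 3.2899^(1/100) − 1 ≈ 0.0119798, so r ≈ 4·0.0119798 = 4.79190%.

4.792%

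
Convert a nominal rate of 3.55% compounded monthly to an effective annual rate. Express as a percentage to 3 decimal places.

One year is 12 periods at 0.00295833 each: (1 + 0.00295833)^12 ≈ 1.036083.
EAR = 1.036083 − 1 ≈ 3.60833%.

3.608%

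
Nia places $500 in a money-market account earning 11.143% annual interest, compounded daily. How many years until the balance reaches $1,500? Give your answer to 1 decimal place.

We need (1 + 0.000305288)^(365t) = 3, so 365t = ln 3 / ln 1.000305 ≈ 3599.1626.
t ≈ 3599.1626/365 = 9.8607 years.

9.9 years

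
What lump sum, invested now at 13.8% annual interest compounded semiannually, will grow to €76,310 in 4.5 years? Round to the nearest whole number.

Periodic rate = 13.8%/2 = 0.069; 9 periods.
P = 76,310/(1 + 0.069)^9 ≈ 76,310/1.8230532191 ≈ 41,858.3502.

€41,858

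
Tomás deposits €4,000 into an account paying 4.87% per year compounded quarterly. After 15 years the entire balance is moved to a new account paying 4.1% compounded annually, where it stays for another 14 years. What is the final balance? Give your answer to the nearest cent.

€14,511.31

Phase 1: 4,000·(1 + 0.012175)^60 ≈ 8,267.9220.
Phase 2: 8,267.9220·(1 + 0.041)^14 ≈ 14,511.3088.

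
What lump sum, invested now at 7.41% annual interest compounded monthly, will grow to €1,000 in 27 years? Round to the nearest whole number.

€136

Growth factor = (1 + 0.006175)^324 ≈ 7.34888169.
P = 1,000/7.34888169 ≈ 136.0751.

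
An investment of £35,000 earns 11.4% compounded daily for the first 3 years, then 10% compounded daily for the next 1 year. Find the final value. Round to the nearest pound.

£54,450

Phase 1: 35,000·(1 + 0.114/365)^1095 ≈ 49,268.9795.
Phase 2: 49,268.9795·(1 + 0.1/365)^365 ≈ 54,449.8976.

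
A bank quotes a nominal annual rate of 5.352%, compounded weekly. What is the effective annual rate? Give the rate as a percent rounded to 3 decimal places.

One year is 52 periods at 0.00102923 each: (1 + 0.00102923)^52 ≈ 1.054949.
EAR = 1.054949 − 1 ≈ 5.49491%.

5.495%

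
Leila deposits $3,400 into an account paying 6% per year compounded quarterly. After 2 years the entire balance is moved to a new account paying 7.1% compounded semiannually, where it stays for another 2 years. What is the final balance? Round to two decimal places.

$4,403.60

After 2 years at 6%: 3,400 × 1.126492587 ≈ 3,830.0748.
Then 2 years at 7.1%: 3,830.0748 × 1.149742044 ≈ 4,403.5980.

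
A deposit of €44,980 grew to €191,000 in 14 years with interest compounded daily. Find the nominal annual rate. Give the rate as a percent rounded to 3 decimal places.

10.330%

The 5110-period growth factor is 191,000/44,980 = 4.24633.
r/365 = 4.24633^(1/5110) − 1 ≈ 0.000283025, so r ≈ 365·0.000283025 = 10.33043%.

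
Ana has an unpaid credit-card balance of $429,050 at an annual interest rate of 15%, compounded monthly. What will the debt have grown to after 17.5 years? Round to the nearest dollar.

$5,827,263

Growth factor = (1 + 0.0125)^210 ≈ 13.58178015002.
A ≈ 429,050 × 13.58178015002 ≈ 5,827,262.7734.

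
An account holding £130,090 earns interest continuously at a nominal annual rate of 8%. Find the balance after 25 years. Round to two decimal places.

A = P·e^(rt) = 130,090·e^(0.08·25) = 130,090·e^2.
e^2 ≈ 7.38905609893, so A ≈ 961,242.3079.

£961,242.31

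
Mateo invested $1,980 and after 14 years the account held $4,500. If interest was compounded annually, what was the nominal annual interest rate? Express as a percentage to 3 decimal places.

6.039%

(1 + r)^14 = 4,500/1,980 = 2.27273.
1 + r = 2.27273^(1/14) ≈ 1.060395, so r ≈ 0.060395.
r ≈ 6.03950%.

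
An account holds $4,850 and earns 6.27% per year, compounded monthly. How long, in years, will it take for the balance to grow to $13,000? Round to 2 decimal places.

15.77 years

(1 + 0.005225)^(12t) = 13,000/4,850 = 2.6804.
12t·ln(1 + 0.005225) = ln(2.6804); 12t = 0.98597/0.0052114 ≈ 189.1951.
t ≈ 15.7663 years.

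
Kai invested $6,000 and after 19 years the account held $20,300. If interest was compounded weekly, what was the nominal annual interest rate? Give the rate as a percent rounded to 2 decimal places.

The 988-period growth factor is 20,300/6,000 = 3.38333.
r/52 = 3.38333^(1/988) − 1 ≈ 0.00123443, so r ≈ 52·0.00123443 = 6.41902%.

6.42%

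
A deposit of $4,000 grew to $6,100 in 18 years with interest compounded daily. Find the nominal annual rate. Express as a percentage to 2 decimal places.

2.34%

The 6570-period growth factor is 6,100/4,000 = 1.525.
r/365 = 1.525^(1/6570) − 1 ≈ 0.0000642326, so r ≈ 365·0.0000642326 = 2.34449%.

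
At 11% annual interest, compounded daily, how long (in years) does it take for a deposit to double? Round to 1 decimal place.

(1 + 0.00030137)^(365t) = 2.
365t = ln 2 / ln(1 + 0.00030137) ≈ 0.69315/0.000301324 ≈ 2300.3349.
t ≈ 6.3023.

6.3 years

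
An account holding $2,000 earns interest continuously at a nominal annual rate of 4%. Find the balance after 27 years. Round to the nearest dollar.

A = P·e^(rt) = 2,000·e^(0.04·27) = 2,000·e^1.08.
e^1.08 ≈ 2.944679551, so A ≈ 5,889.3591.

$5,889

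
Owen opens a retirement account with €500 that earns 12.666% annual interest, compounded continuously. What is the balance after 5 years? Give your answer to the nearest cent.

A = P·e^(rt) = 500·e^(0.12666·5) = 500·e^0.6333.
e^0.6333 ≈ 1.88381693, so A ≈ 941.9085.

€941.91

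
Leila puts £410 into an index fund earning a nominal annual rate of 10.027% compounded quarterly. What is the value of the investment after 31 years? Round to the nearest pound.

£8,833

Periodic rate = 10.027%/4 = 0.0250675; periods = 4·31 = 124.
A = 410·(1 + 0.0250675)^124 ≈ 410·21.54297002 ≈ 8,832.6177.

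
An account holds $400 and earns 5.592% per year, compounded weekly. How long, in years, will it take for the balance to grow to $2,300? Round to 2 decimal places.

31.30 years

(1 + 0.00107538)^(52t) = 2,300/400 = 5.75.
52t·ln(1 + 0.00107538) = ln(5.75); 52t = 1.7492/0.00107481 ≈ 1627.4551.
t ≈ 31.2972 years.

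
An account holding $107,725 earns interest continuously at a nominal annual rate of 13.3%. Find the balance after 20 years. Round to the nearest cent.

A = P·e^(rt) = 107,725·e^(0.133·20) = 107,725·e^2.66.
e^2.66 ≈ 14.29628909868, so A ≈ 1,540,067.7432.

$1,540,067.74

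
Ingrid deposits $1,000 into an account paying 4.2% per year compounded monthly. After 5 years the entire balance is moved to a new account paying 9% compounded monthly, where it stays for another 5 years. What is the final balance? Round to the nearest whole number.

$1,931

Phase 1: 1,000·(1 + 0.0035)^60 ≈ 1,233.2258.
Phase 2: 1,233.2258·(1 + 0.0075)^60 ≈ 1,930.8383.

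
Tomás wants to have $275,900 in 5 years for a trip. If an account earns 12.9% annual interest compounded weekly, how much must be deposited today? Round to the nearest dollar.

Periodic rate = 12.9%/52 = 0.00248077; 260 periods.
P = 275,900/(1 + 0.129/52)^260 ≈ 275,900/1.90446527307 ≈ 144,870.0609.

$144,870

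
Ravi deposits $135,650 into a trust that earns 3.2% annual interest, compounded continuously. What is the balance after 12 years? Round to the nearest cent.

A = P·e^(rt) = 135,650·e^(0.032·12) = 135,650·e^0.384.
e^0.384 ≈ 1.46814544168, so A ≈ 199,153.9292.

$199,153.93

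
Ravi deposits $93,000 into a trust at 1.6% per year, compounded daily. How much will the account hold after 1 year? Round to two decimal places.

$94,499.93

Growth factor = (1 + 0.016/365)^365 ≈ 1.0161283291.
A ≈ 93,000 × 1.0161283291 ≈ 94,499.9346.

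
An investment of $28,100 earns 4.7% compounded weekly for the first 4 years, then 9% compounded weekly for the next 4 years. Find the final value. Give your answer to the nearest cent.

Phase 1: 28,100·(1 + 0.047/52)^208 ≈ 33,909.1424.
Phase 2: 33,909.1424·(1 + 0.09/52)^208 ≈ 48,587.8494.

$48,587.85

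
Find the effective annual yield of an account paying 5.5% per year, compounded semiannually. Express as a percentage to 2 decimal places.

One year is 2 periods at 0.0275 each: (1 + 0.0275)^2 ≈ 1.055756.
EAR = 1.055756 − 1 ≈ 5.57563%.

5.58%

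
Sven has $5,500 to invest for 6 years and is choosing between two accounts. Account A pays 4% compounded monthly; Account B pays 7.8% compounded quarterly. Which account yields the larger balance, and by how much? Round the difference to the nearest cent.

Account B, by $1,753.83

A: (1 + 0.04/12)^72 ≈ 1.270741879, so 5,500 × 1.270741879 ≈ 6,989.0803.
B: (1 + 0.0195)^24 ≈ 1.589620748, so 5,500 × 1.589620748 ≈ 8,742.9141.
Difference ≈ 1,753.8338 in favor of B.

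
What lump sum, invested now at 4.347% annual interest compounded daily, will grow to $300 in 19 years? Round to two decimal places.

Periodic rate = 4.347%/365 = 0.000119096; 6935 periods.
P = 300/(1 + 0.04347/365)^6935 ≈ 300/2.28389158 ≈ 131.3547.

$131.35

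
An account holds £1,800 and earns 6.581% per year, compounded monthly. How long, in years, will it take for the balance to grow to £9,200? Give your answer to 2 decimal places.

We need (1 + 0.00548417)^(12t) = 5.1111, so 12t = ln 5.1111 / ln 1.005484 ≈ 298.2926.
t ≈ 298.2926/12 = 24.8577 years.

24.86 years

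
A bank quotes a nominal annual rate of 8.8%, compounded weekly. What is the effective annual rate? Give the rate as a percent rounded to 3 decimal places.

One year is 52 periods at 0.00169231 each: (1 + 0.00169231)^52 ≈ 1.091907.
EAR = 1.091907 − 1 ≈ 9.19069%.

9.191%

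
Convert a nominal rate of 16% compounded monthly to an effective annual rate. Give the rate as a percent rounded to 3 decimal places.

17.227%

One year is 12 periods at 0.0133333 each: (1 + 0.0133333)^12 ≈ 1.172271.
EAR = 1.172271 − 1 ≈ 17.22708%.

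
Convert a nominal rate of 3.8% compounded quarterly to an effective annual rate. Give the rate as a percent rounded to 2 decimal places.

EAR = (1 + 3.8%/4)^4 − 1 = (1 + 0.0095)^4 − 1.
(1 + 0.0095)^4 ≈ 1.038545, so EAR ≈ 3.85449%.

3.85%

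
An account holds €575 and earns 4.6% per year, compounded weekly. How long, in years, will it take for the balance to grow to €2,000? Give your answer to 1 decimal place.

(1 + 0.000884615)^(52t) = 2,000/575 = 3.4783.
52t·ln(1 + 0.000884615) = ln(3.4783); 52t = 1.2465/0.000884224 ≈ 1409.7468.
t ≈ 27.1105 years.

27.1 years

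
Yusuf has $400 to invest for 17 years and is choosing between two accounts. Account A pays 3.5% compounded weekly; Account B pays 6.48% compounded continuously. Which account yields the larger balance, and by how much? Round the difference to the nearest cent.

A: (1 + 0.035/52)^884 ≈ 1.8126681, so 400 × 1.8126681 ≈ 725.0672.
B: e^(0.0648·17) = e^1.1016 ≈ 3.008976537, so 400 × 3.008976537 ≈ 1,203.5906.
Difference ≈ 478.5234 in favor of B.

Account B, by $478.52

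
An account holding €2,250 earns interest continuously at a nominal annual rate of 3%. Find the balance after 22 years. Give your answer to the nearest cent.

A = P·e^(rt) = 2,250·e^(0.03·22) = 2,250·e^0.66.
e^0.66 ≈ 1.934792334, so A ≈ 4,353.2828.

€4,353.28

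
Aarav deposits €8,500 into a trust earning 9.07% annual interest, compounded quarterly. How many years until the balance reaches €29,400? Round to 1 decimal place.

13.8 years

We need (1 + 0.022675)^(4t) = 3.4588, so 4t = ln 3.4588 / ln 1.022675 ≈ 55.3449.
t ≈ 55.3449/4 = 13.8362 years.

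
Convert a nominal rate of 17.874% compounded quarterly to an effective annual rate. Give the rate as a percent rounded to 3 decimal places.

19.108%

One year is 4 periods at 0.044685 each: (1 + 0.044685)^4 ≈ 1.191081.
EAR = 1.191081 − 1 ≈ 19.10814%.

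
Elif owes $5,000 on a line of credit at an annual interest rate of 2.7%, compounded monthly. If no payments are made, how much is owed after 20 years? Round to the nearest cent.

$8,574.83

Periodic rate = 2.7%/12 = 0.00225; periods = 12·20 = 240.
A = 5,000·(1 + 0.00225)^240 ≈ 5,000·1.714966265 ≈ 8,574.8313.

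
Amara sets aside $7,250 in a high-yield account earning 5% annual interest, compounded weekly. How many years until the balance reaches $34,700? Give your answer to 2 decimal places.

31.33 years

We need (1 + 0.000961538)^(52t) = 4.7862, so 52t = ln 4.7862 / ln 1.000962 ≈ 1629.1505.
t ≈ 1629.1505/52 = 31.3298 years.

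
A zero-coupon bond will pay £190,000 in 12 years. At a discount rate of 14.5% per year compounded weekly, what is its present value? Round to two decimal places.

£33,429.73

Growth factor = (1 + 0.145/52)^624 ≈ 5.68356421656.
P = 190,000/5.68356421656 ≈ 33,429.7270.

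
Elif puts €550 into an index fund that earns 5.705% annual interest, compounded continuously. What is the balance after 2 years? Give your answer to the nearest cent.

€616.48

A = P·e^(rt) = 550·e^(0.05705·2) = 550·e^0.1141.
e^0.1141 ≈ 1.12086421, so A ≈ 616.4753.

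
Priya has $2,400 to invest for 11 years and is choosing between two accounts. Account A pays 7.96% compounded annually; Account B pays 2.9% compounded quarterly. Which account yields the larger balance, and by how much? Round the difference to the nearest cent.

Account A, by $2,275.17

A: (1 + 0.0796)^11 ≈ 2.322157299, so 2,400 × 2.322157299 ≈ 5,573.1775.
B: (1 + 0.00725)^44 ≈ 1.374168999, so 2,400 × 1.374168999 ≈ 3,298.0056.
Difference ≈ 2,275.1719 in favor of A.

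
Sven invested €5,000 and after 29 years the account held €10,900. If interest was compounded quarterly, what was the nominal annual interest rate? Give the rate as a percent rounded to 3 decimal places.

The 116-period growth factor is 10,900/5,000 = 2.18.
r/4 = 2.18^(1/116) − 1 ≈ 0.00674094, so r ≈ 4·0.00674094 = 2.69637%.

2.696%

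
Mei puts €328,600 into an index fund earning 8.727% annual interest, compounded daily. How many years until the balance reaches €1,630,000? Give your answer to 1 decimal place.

18.4 years

(1 + 0.000239096)^(365t) = 1,630,000/328,600 = 4.9604.
365t·ln(1 + 0.000239096) = ln(4.9604); 365t = 1.6015/0.000239067 ≈ 6698.9254.
t ≈ 18.3532 years.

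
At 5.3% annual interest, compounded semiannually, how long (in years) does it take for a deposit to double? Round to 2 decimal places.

13.25 years

(1 + 0.0265)^(2t) = 2.
2t = ln 2 / ln(1 + 0.0265) ≈ 0.69315/0.026155 ≈ 26.5016.
t ≈ 13.2508.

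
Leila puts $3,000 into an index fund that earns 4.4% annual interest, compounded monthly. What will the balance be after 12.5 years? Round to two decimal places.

Periodic rate = 4.4%/12 = 0.00366667; periods = 12·12.5 = 150.
A = 3,000·(1 + 0.044/12)^150 ≈ 3,000·1.731510458 ≈ 5,194.5314.

$5,194.53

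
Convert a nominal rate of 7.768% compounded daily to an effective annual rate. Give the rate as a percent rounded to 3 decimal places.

8.077%

One year is 365 periods at 0.000212822 each: (1 + 0.000212822)^365 ≈ 1.080768.
EAR = 1.080768 − 1 ≈ 8.07678%.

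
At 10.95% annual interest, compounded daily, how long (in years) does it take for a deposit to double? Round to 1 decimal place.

6.3 years

(1 + 0.0003)^(365t) = 2.
365t = ln 2 / ln(1 + 0.0003) ≈ 0.69315/0.000299955 ≈ 2310.8372.
t ≈ 6.3311.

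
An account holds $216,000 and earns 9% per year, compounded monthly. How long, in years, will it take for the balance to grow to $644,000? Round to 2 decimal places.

(1 + 0.0075)^(12t) = 644,000/216,000 = 2.9815.
12t·ln(1 + 0.0075) = ln(2.9815); 12t = 1.0924/0.00747201 ≈ 146.2016.
t ≈ 12.1835 years.

12.18 years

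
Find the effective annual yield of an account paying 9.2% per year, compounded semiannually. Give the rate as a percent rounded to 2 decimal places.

EAR = (1 + 9.2%/2)^2 − 1 = (1 + 0.046)^2 − 1.
(1 + 0.046)^2 ≈ 1.094116, so EAR ≈ 9.41160%.

9.41%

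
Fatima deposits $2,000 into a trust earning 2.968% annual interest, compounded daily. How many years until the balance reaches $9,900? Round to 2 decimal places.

We need (1 + 0.0000813151)^(365t) = 4.95, so 365t = ln 4.95 / ln 1.000081 ≈ 19669.8181.
t ≈ 19669.8181/365 = 53.8899 years.

53.89 years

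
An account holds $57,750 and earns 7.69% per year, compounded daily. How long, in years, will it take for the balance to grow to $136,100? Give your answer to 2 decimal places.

(1 + 0.000210685)^(365t) = 136,100/57,750 = 2.3567.
365t·ln(1 + 0.000210685) = ln(2.3567); 365t = 0.85727/0.000210663 ≈ 4069.3791.
t ≈ 11.1490 years.

11.15 years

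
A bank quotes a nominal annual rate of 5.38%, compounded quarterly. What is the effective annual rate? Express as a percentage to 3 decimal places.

5.490%

One year is 4 periods at 0.01345 each: (1 + 0.01345)^4 ≈ 1.054895.
EAR = 1.054895 − 1 ≈ 5.48952%.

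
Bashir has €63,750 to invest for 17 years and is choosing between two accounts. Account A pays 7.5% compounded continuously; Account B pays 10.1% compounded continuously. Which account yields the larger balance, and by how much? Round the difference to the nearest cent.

Account A growth factor: e^(0.075·17) = e^1.275 ≈ 3.5787014101; balance ≈ 228,142.2149.
Account B growth factor: e^(0.101·17) = e^1.717 ≈ 5.56779998415; balance ≈ 354,947.2490.
Account B is larger by 126,805.0341.

Account B, by €126,805.03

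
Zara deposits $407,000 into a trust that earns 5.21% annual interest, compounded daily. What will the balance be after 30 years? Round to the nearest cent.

$1,942,442.82

Periodic rate = 5.21%/365 = 0.00014274; periods = 365·30 = 10950.
A = 407,000·(1 + 0.0521/365)^10950 ≈ 407,000·4.772586778682 ≈ 1,942,442.8189.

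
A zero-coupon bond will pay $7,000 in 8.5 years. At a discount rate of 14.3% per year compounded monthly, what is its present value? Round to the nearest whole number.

$2,091

Growth factor = (1 + 0.143/12)^102 ≈ 3.347837694.
P = 7,000/3.347837694 ≈ 2,090.9018.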